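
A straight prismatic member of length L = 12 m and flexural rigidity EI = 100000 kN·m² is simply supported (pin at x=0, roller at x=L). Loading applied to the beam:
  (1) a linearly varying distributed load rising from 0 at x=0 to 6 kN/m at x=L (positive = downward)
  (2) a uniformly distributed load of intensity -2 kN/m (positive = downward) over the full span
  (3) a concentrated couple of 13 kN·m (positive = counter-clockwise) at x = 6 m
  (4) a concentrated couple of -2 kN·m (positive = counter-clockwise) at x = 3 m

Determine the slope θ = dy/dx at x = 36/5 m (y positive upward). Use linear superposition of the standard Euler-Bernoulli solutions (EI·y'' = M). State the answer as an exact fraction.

Load 1 — triangular load w₀=6 kN/m (0→w₀ over full span):
  θ_1 = -w₀(7L⁴-30L²x²+15x⁴)/(360LEI) = -6·(7·12⁴-30·12²·(36/5)²+15·(36/5)⁴)/(360·12·100000) = 1044/1953125 rad
Load 2 — uniform load w=-2 kN/m over full span:
  θ_2 = -w(L³-6Lx²+4x³)/(24EI) = -(-2)·(12³-6·12·(36/5)²+4·(36/5)³)/(24·100000) = -333/781250 rad
Load 3 — applied couple M₀=13 kN·m at a=6 m (b=L-a=6):
  θ_3 = (M₀x²/(2L)-M₀(x-a)+C₁)/EI  [x>a] with C₁=M₀(3b²-L²)/(6L)=-13/2 = (13·(36/5)²/(2·12)-13·((36/5)-6)+(-13/2))/100000 = 299/5000000 rad
Load 4 — applied couple M₀=-2 kN·m at a=3 m (b=L-a=9):
  θ_4 = (M₀x²/(2L)-M₀(x-a)+C₁)/EI  [x>a] with C₁=M₀(3b²-L²)/(6L)=-11/4 = ((-2)·(36/5)²/(2·12)-(-2)·((36/5)-3)+(-11/4))/100000 = 133/10000000 rad
Superposition: θ = Σ θ_i = 45347/250000000 rad ≈ 0.000181 rad

θ(36/5) = 45347/250000000 rad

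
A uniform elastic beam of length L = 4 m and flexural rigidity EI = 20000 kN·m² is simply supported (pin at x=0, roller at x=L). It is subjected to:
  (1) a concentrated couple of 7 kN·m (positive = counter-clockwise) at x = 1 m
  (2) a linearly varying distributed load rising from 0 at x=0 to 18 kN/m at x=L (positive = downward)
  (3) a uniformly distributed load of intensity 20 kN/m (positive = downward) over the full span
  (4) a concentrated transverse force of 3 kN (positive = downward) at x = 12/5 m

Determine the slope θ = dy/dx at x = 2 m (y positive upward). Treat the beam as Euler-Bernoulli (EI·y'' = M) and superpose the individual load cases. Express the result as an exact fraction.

θ(2) = -5939/60000000 rad

Load 1 — applied couple M₀=7 kN·m at a=1 m (b=L-a=3):
  θ_1 = (M₀x²/(2L)-M₀(x-a)+C₁)/EI  [x>a] with C₁=M₀(3b²-L²)/(6L)=77/24 = (7·2²/(2·4)-7·(2-1)+(77/24))/20000 = -7/480000 rad
Load 2 — triangular load w₀=18 kN/m (0→w₀ over full span):
  θ_2 = -w₀(7L⁴-30L²x²+15x⁴)/(360LEI) = -18·(7·4⁴-30·4²·2²+15·2⁴)/(360·4·20000) = -7/100000 rad
Load 3 — uniform load w=20 kN/m over full span:
  θ_3 = -w(L³-6Lx²+4x³)/(24EI) = -20·(4³-6·4·2²+4·2³)/(24·20000) = 0 rad
Load 4 — point force P=3 kN at a=12/5 m (b=L-a=8/5):
  θ_4 = -Pb(L²-b²-3x²)/(6LEI)  [x≤a] = -3·(8/5)·(4²-(8/5)²-3·2²)/(6·4·20000) = -9/625000 rad
Superposition: θ = Σ θ_i = -5939/60000000 rad ≈ -0.000099 rad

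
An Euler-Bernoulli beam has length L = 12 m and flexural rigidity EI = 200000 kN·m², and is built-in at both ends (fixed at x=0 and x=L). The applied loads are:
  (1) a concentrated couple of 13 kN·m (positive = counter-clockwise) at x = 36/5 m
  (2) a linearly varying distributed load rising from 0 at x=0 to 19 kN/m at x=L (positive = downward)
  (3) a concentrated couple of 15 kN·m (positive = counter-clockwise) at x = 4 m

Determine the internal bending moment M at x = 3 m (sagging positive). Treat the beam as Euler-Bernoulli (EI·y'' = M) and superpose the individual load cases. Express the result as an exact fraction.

M(3) = 1959/200 kN·m

Load 1 — applied couple M₀=13 kN·m at a=36/5 m (b=L-a=24/5):
  M_1 = R_Ax - M_A  [x≤a] with R_A=39/25, M_A=104/25 = (39/25)·3 - (104/25) = 13/25 kN·m
Load 2 — triangular load w₀=19 kN/m (0→w₀ over full span):
  M_2 = 3w₀Lx/20 - w₀L²/30 - w₀x³/(6L) = 3·19·12·3/20 - 19·12²/30 - 19·3³/(6·12) = 171/40 kN·m
Load 3 — applied couple M₀=15 kN·m at a=4 m (b=L-a=8):
  M_3 = R_Ax - M_A  [x≤a] with R_A=5/3, M_A=0 = (5/3)·3 - 0 = 5 kN·m
Superposition: M = Σ M_i = 1959/200 kN·m ≈ 9.795000 kN·m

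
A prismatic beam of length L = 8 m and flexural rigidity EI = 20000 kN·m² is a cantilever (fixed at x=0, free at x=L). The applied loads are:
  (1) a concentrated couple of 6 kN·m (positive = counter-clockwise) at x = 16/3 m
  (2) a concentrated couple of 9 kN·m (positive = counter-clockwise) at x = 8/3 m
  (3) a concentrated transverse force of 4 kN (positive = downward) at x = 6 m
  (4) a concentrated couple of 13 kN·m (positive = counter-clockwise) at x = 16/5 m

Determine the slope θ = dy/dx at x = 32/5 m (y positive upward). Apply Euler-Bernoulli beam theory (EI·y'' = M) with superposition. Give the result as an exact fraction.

Load 1 — applied couple M₀=6 kN·m at a=16/3 m (b=L-a=8/3):
  θ_1 = M₀a/EI  [x>a] = 6·(16/3)/20000 = 1/625 rad
Load 2 — applied couple M₀=9 kN·m at a=8/3 m (b=L-a=16/3):
  θ_2 = M₀a/EI  [x>a] = 9·(8/3)/20000 = 3/2500 rad
Load 3 — point force P=4 kN at a=6 m (b=L-a=2):
  θ_3 = -Pa²/(2EI)  [x>a] = -4·6²/(2·20000) = -9/2500 rad
Load 4 — applied couple M₀=13 kN·m at a=16/5 m (b=L-a=24/5):
  θ_4 = M₀a/EI  [x>a] = 13·(16/5)/20000 = 13/6250 rad
Superposition: θ = Σ θ_i = 4/3125 rad ≈ 0.001280 rad

θ(32/5) = 4/3125 rad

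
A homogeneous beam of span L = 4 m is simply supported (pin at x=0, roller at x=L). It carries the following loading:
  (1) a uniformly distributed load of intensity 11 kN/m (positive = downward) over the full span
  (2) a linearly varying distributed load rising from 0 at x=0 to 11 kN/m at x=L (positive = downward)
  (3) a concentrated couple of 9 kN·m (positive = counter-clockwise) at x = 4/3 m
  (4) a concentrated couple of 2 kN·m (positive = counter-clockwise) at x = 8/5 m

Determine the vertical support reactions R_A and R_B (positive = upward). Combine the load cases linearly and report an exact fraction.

Load 1 — uniform load w=11 kN/m over full span:
  R_A = wL/2 = 11·4/2 = 22 kN
  R_B = wL/2 = 11·4/2 = 22 kN
Load 2 — triangular load w₀=11 kN/m (0→w₀ over full span):
  R_A = w₀L/6 = 11·4/6 = 22/3 kN
  R_B = w₀L/3 = 11·4/3 = 44/3 kN
Load 3 — applied couple M₀=9 kN·m at a=4/3 m (b=L-a=8/3):
  R_A = M₀/L = 9/4 kN
  R_B = -M₀/L = -9/4 kN
Load 4 — applied couple M₀=2 kN·m at a=8/5 m (b=L-a=12/5):
  R_A = M₀/L = 2/4 = 1/2 kN
  R_B = -M₀/L = -2/4 = -1/2 kN
Superposition: R_A = 385/12 kN, R_B = 407/12 kN

R_A = 385/12 kN, R_B = 407/12 kN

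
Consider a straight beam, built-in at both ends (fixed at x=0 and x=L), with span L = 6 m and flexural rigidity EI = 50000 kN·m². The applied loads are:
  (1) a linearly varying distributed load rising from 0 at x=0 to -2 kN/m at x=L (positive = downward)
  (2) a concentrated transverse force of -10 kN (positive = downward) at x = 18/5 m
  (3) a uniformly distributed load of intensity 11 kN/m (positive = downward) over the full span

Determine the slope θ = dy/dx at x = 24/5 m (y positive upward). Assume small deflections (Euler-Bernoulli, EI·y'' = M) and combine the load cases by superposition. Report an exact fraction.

θ(24/5) = 1791/7812500 rad

Load 1 — triangular load w₀=-2 kN/m (0→w₀ over full span):
  θ_1 = -w₀(2x(L-x)(L-2x)(x+2L)+x²(L-x)²)/(120LEI) = -(-2)·(2·(24/5)·(6-(24/5))·(6-2·(24/5))·((24/5)+2·6)+(24/5)²·(6-(24/5))²)/(120·6·50000) = -72/1953125 rad
Load 2 — point force P=-10 kN at a=18/5 m (b=L-a=12/5):
  θ_2 = Pa²(L-x)(2bL-(3b+a)(L-x))/(2L³EI)  [x>a] = (-10)·(18/5)²·(6-(24/5))·(2·(12/5)·6-(3·(12/5)+(18/5))·(6-(24/5)))/(2·6³·50000) = -891/7812500 rad
Load 3 — uniform load w=11 kN/m over full span:
  θ_3 = -wx(L-x)(L-2x)/(12EI) = -11·(24/5)·(6-(24/5))·(6-2·(24/5))/(12·50000) = 297/781250 rad
Superposition: θ = Σ θ_i = 1791/7812500 rad ≈ 0.000229 rad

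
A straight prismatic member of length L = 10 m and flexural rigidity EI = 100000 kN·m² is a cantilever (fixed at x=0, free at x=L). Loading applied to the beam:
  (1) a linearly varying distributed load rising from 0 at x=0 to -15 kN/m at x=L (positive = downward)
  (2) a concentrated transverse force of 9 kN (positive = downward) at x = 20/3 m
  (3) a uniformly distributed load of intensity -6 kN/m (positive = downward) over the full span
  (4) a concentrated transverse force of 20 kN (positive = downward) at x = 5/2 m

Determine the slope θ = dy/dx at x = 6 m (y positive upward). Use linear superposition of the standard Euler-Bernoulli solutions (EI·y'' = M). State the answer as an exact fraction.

θ(6) = 4813/200000 rad

Load 1 — triangular load w₀=-15 kN/m (0→w₀ over full span):
  θ_1 = (w₀Lx²/4-w₀L²x/3-w₀x⁴/(24L))/EI = ((-15)·10·6²/4-(-15)·10²·6/3-(-15)·6⁴/(24·10))/100000 = 1731/100000 rad
Load 2 — point force P=9 kN at a=20/3 m (b=L-a=10/3):
  θ_2 = -Px(2a-x)/(2EI)  [x≤a] = -9·6·(2·(20/3)-6)/(2·100000) = -99/50000 rad
Load 3 — uniform load w=-6 kN/m over full span:
  θ_3 = -wx(x²-3Lx+3L²)/(6EI) = -(-6)·6·(6²-3·10·6+3·10²)/(6·100000) = 117/12500 rad
Load 4 — point force P=20 kN at a=5/2 m (b=L-a=15/2):
  θ_4 = -Pa²/(2EI)  [x>a] = -20·(5/2)²/(2·100000) = -1/1600 rad
Superposition: θ = Σ θ_i = 4813/200000 rad ≈ 0.024065 rad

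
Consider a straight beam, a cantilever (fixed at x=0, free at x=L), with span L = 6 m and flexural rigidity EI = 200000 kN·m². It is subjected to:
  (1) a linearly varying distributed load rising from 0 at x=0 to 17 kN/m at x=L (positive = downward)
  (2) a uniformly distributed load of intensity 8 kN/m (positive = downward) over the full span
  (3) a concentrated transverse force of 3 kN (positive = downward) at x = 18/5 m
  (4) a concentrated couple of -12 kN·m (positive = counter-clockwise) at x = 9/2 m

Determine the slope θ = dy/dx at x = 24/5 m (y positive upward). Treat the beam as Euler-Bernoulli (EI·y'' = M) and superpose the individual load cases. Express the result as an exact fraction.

θ(24/5) = -127107/31250000 rad

Load 1 — triangular load w₀=17 kN/m (0→w₀ over full span):
  θ_1 = (w₀Lx²/4-w₀L²x/3-w₀x⁴/(24L))/EI = (17·6·(24/5)²/4-17·6²·(24/5)/3-17·(24/5)⁴/(24·6))/200000 = -4437/1953125 rad
Load 2 — uniform load w=8 kN/m over full span:
  θ_2 = -wx(x²-3Lx+3L²)/(6EI) = -8·(24/5)·((24/5)²-3·6·(24/5)+3·6²)/(6·200000) = -558/390625 rad
Load 3 — point force P=3 kN at a=18/5 m (b=L-a=12/5):
  θ_3 = -Pa²/(2EI)  [x>a] = -3·(18/5)²/(2·200000) = -243/2500000 rad
Load 4 — applied couple M₀=-12 kN·m at a=9/2 m (b=L-a=3/2):
  θ_4 = M₀a/EI  [x>a] = (-12)·(9/2)/200000 = -27/100000 rad
Superposition: θ = Σ θ_i = -127107/31250000 rad ≈ -0.004067 rad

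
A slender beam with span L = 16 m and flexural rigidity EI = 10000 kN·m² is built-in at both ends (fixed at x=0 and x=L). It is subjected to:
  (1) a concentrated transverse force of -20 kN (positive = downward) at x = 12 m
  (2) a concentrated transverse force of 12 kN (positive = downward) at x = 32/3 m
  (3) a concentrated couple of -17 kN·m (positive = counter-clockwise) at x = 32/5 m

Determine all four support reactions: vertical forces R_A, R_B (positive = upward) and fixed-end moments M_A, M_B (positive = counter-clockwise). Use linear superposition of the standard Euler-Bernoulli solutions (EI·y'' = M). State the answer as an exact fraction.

R_A = -2779/1800 kN, M_A = -634/225 kN·m, R_B = -11621/1800 kN, M_B = 2501/225 kN·m

Load 1 — point force P=-20 kN at a=12 m (b=L-a=4):
  R_A = Pb²(3a+b)/L³ = (-20)·4²·(3·12+4)/16³ = -25/8 kN
  M_A = Pab²/L² = (-20)·12·4²/16² = -15 kN·m
  R_B = Pa²(a+3b)/L³ = (-20)·12²·(12+3·4)/16³ = -135/8 kN
  M_B = -Pa²b/L² = -(-20)·12²·4/16² = 45 kN·m
Load 2 — point force P=12 kN at a=32/3 m (b=L-a=16/3):
  R_A = Pb²(3a+b)/L³ = 12·(16/3)²·(3·(32/3)+(16/3))/16³ = 28/9 kN
  M_A = Pab²/L² = 12·(32/3)·(16/3)²/16² = 128/9 kN·m
  R_B = Pa²(a+3b)/L³ = 12·(32/3)²·((32/3)+3·(16/3))/16³ = 80/9 kN
  M_B = -Pa²b/L² = -12·(32/3)²·(16/3)/16² = -256/9 kN·m
Load 3 — applied couple M₀=-17 kN·m at a=32/5 m (b=L-a=48/5):
  R_A = 6M₀ab/L³ = 6·(-17)·(32/5)·(48/5)/16³ = -153/100 kN
  M_A = M₀b(2a-b)/L² = (-17)·(48/5)·(2·(32/5)-(48/5))/16² = -51/25 kN·m
  R_B = -6M₀ab/L³ = -6·(-17)·(32/5)·(48/5)/16³ = 153/100 kN
  M_B = M₀a(2b-a)/L² = (-17)·(32/5)·(2·(48/5)-(32/5))/16² = -136/25 kN·m
Superposition: R_A = -2779/1800 kN, M_A = -634/225 kN·m, R_B = -11621/1800 kN, M_B = 2501/225 kN·m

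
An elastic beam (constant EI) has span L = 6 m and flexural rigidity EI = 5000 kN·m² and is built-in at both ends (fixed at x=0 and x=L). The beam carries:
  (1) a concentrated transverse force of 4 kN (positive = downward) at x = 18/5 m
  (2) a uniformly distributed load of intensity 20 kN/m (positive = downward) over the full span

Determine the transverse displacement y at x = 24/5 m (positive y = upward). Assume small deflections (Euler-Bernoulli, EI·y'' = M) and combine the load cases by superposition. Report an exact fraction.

y(24/5) = -57402/9765625 m

Load 1 — point force P=4 kN at a=18/5 m (b=L-a=12/5):
  y_1 = -Pa²(L-x)²(3bL-(3b+a)(L-x))/(6L³EI)  [x>a] = -4·(18/5)²·(6-(24/5))²·(3·(12/5)·6-(3·(12/5)+(18/5))·(6-(24/5)))/(6·6³·5000) = -3402/9765625 m
Load 2 — uniform load w=20 kN/m over full span:
  y_2 = -wx²(L-x)²/(24EI) = -20·(24/5)²·(6-(24/5))²/(24·5000) = -432/78125 m
Superposition: y = Σ y_i = -57402/9765625 m ≈ -0.005878 m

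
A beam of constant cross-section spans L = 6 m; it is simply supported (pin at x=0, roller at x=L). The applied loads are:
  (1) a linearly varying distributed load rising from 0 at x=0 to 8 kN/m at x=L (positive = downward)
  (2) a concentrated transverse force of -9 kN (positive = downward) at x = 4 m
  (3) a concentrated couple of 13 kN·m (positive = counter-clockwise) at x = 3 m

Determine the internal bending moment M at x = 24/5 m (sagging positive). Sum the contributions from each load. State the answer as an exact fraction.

Load 1 — triangular load w₀=8 kN/m (0→w₀ over full span):
  M_1 = w₀Lx/6 - w₀x³/(6L) = 8·6·(24/5)/6 - 8·(24/5)³/(6·6) = 1728/125 kN·m
Load 2 — point force P=-9 kN at a=4 m (b=L-a=2):
  M_2 = Pa(L-x)/L  [x>a] = (-9)·4·(6-(24/5))/6 = -36/5 kN·m
Load 3 — applied couple M₀=13 kN·m at a=3 m (b=L-a=3):
  M_3 = M₀x/L - M₀  [x>a] = 13·(24/5)/6 - 13 = -13/5 kN·m
Superposition: M = Σ M_i = 503/125 kN·m ≈ 4.024000 kN·m

M(24/5) = 503/125 kN·m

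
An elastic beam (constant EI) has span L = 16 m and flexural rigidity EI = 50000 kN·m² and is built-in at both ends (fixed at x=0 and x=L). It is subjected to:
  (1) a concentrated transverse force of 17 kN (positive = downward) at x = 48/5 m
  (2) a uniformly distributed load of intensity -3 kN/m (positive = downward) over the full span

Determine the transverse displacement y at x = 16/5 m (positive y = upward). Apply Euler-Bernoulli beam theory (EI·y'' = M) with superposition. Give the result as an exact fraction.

Load 1 — point force P=17 kN at a=48/5 m (b=L-a=32/5):
  y_1 = -Pb²x²(3aL-(3a+b)x)/(6L³EI)  [x≤a] = -17·(32/5)²·(16/5)²·(3·(48/5)·16-(3·(48/5)+(32/5))·(16/5))/(6·16³·50000) = -295936/146484375 m
Load 2 — uniform load w=-3 kN/m over full span:
  y_2 = -wx²(L-x)²/(24EI) = -(-3)·(16/5)²·(16-(16/5))²/(24·50000) = 8192/1953125 m
Superposition: y = Σ y_i = 318464/146484375 m ≈ 0.002174 m

y(16/5) = 318464/146484375 m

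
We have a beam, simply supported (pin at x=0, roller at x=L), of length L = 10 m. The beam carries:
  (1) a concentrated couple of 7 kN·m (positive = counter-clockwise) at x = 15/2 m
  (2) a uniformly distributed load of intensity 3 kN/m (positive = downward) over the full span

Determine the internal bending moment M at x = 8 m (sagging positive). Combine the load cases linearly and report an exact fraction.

Load 1 — applied couple M₀=7 kN·m at a=15/2 m (b=L-a=5/2):
  M_1 = M₀x/L - M₀  [x>a] = 7·8/10 - 7 = -7/5 kN·m
Load 2 — uniform load w=3 kN/m over full span:
  M_2 = wx(L-x)/2 = 3·8·(10-8)/2 = 24 kN·m
Superposition: M = Σ M_i = 113/5 kN·m ≈ 22.600000 kN·m

M(8) = 113/5 kN·m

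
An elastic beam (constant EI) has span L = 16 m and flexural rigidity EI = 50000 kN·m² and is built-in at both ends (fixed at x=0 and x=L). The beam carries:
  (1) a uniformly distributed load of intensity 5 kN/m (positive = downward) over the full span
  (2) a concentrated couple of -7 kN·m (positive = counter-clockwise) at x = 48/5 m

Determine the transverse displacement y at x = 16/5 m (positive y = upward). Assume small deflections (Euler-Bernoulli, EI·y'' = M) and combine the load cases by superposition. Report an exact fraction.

Load 1 — uniform load w=5 kN/m over full span:
  y_1 = -wx²(L-x)²/(24EI) = -5·(16/5)²·(16-(16/5))²/(24·50000) = -8192/1171875 m
Load 2 — applied couple M₀=-7 kN·m at a=48/5 m (b=L-a=32/5):
  y_2 = (R_Ax³/6 - M_Ax²/2)/EI  [x≤a] with R_A=-63/100, M_A=-56/25 = ((-63/100)·(16/5)³/6 - (-56/25)·(16/5)²/2)/50000 = 1568/9765625 m
Superposition: y = Σ y_i = -200096/29296875 m ≈ -0.006830 m

y(16/5) = -200096/29296875 m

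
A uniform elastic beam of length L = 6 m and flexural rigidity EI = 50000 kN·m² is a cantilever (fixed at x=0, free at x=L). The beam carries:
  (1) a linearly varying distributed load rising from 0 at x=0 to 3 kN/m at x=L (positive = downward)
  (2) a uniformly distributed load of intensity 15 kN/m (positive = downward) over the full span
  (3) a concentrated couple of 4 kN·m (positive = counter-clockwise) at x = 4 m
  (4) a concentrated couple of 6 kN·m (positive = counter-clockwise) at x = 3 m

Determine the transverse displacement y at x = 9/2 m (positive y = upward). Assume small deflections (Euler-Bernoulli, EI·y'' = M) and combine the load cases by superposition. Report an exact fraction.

y(9/2) = -4517543/128000000 m

Load 1 — triangular load w₀=3 kN/m (0→w₀ over full span):
  y_1 = (w₀Lx³/12-w₀L²x²/6-w₀x⁵/(120L))/EI = (3·6·(9/2)³/12-3·6²·(9/2)²/6-3·(9/2)⁵/(120·6))/50000 = -602883/128000000 m
Load 2 — uniform load w=15 kN/m over full span:
  y_2 = -wx²(x²-4Lx+6L²)/(24EI) = -15·(9/2)²·((9/2)²-4·6·(9/2)+6·6²)/(24·50000) = -41553/1280000 m
Load 3 — applied couple M₀=4 kN·m at a=4 m (b=L-a=2):
  y_3 = M₀a(2x-a)/(2EI)  [x>a] = 4·4·(2·(9/2)-4)/(2·50000) = 1/1250 m
Load 4 — applied couple M₀=6 kN·m at a=3 m (b=L-a=3):
  y_4 = M₀a(2x-a)/(2EI)  [x>a] = 6·3·(2·(9/2)-3)/(2·50000) = 27/25000 m
Superposition: y = Σ y_i = -4517543/128000000 m ≈ -0.035293 m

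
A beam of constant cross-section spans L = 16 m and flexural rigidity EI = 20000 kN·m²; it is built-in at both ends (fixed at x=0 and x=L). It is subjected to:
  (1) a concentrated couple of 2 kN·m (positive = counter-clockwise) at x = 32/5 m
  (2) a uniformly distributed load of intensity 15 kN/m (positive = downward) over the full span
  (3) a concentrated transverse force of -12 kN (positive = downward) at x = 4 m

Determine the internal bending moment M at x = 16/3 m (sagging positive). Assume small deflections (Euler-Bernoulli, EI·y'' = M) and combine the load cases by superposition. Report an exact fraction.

M(16/3) = 7229/75 kN·m

Load 1 — applied couple M₀=2 kN·m at a=32/5 m (b=L-a=48/5):
  M_1 = R_Ax - M_A  [x≤a] with R_A=9/50, M_A=6/25 = (9/50)·(16/3) - (6/25) = 18/25 kN·m
Load 2 — uniform load w=15 kN/m over full span:
  M_2 = wLx/2 - wL²/12 - wx²/2 = 15·16·(16/3)/2 - 15·16²/12 - 15·(16/3)²/2 = 320/3 kN·m
Load 3 — point force P=-12 kN at a=4 m (b=L-a=12):
  M_3 = Pa²(a+3b)(L-x)/L³ - Pa²b/L²  [x>a] = (-12)·4²·(4+3·12)·(16-(16/3))/16³ - (-12)·4²·12/16² = -11 kN·m
Superposition: M = Σ M_i = 7229/75 kN·m ≈ 96.386667 kN·m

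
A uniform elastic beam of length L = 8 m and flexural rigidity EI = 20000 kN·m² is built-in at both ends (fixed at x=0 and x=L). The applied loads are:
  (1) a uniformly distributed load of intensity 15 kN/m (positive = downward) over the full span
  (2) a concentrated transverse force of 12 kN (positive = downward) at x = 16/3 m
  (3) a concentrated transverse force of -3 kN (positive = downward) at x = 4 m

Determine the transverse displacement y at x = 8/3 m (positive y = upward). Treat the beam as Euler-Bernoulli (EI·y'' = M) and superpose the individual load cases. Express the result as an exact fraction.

Load 1 — uniform load w=15 kN/m over full span:
  y_1 = -wx²(L-x)²/(24EI) = -15·(8/3)²·(8-(8/3))²/(24·20000) = -64/10125 m
Load 2 — point force P=12 kN at a=16/3 m (b=L-a=8/3):
  y_2 = -Pb²x²(3aL-(3a+b)x)/(6L³EI)  [x≤a] = -12·(8/3)²·(8/3)²·(3·(16/3)·8-(3·(16/3)+(8/3))·(8/3))/(6·8³·20000) = -352/455625 m
Load 3 — point force P=-3 kN at a=4 m (b=L-a=4):
  y_3 = -Pb²x²(3aL-(3a+b)x)/(6L³EI)  [x≤a] = -(-3)·4²·(8/3)²·(3·4·8-(3·4+4)·(8/3))/(6·8³·20000) = 1/3375 m
Superposition: y = Σ y_i = -3097/455625 m ≈ -0.006797 m

y(8/3) = -3097/455625 m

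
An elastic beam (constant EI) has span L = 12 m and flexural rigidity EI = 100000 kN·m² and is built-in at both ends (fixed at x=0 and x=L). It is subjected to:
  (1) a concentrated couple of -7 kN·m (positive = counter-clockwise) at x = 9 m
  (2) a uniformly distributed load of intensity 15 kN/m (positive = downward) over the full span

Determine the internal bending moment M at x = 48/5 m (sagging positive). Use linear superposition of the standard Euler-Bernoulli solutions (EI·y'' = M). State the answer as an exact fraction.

M(48/5) = -69/16 kN·m

Load 1 — applied couple M₀=-7 kN·m at a=9 m (b=L-a=3):
  M_1 = R_Ax - M_A - M₀  [x>a] with R_A=-21/32, M_A=-35/16 = (-21/32)·(48/5) - (-35/16) - (-7) = 231/80 kN·m
Load 2 — uniform load w=15 kN/m over full span:
  M_2 = wLx/2 - wL²/12 - wx²/2 = 15·12·(48/5)/2 - 15·12²/12 - 15·(48/5)²/2 = -36/5 kN·m
Superposition: M = Σ M_i = -69/16 kN·m ≈ -4.312500 kN·m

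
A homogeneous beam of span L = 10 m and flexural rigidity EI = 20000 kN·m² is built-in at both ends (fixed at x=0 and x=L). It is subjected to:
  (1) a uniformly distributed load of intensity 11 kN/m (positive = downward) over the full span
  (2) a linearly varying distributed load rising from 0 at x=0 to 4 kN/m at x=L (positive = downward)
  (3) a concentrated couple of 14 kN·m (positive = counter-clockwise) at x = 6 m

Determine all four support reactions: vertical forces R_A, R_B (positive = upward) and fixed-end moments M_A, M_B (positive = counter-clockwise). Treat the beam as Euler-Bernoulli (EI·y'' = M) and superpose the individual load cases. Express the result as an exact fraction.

Load 1 — uniform load w=11 kN/m over full span:
  R_A = wL/2 = 11·10/2 = 55 kN
  M_A = wL²/12 = 11·10²/12 = 275/3 kN·m
  R_B = wL/2 = 11·10/2 = 55 kN
  M_B = -wL²/12 = -11·10²/12 = -275/3 kN·m
Load 2 — triangular load w₀=4 kN/m (0→w₀ over full span):
  R_A = 3w₀L/20 = 3·4·10/20 = 6 kN
  M_A = w₀L²/30 = 4·10²/30 = 40/3 kN·m
  R_B = 7w₀L/20 = 7·4·10/20 = 14 kN
  M_B = -w₀L²/20 = -4·10²/20 = -20 kN·m
Load 3 — applied couple M₀=14 kN·m at a=6 m (b=L-a=4):
  R_A = 6M₀ab/L³ = 6·14·6·4/10³ = 252/125 kN
  M_A = M₀b(2a-b)/L² = 14·4·(2·6-4)/10² = 112/25 kN·m
  R_B = -6M₀ab/L³ = -6·14·6·4/10³ = -252/125 kN
  M_B = M₀a(2b-a)/L² = 14·6·(2·4-6)/10² = 42/25 kN·m
Superposition: R_A = 7877/125 kN, M_A = 2737/25 kN·m, R_B = 8373/125 kN, M_B = -8249/75 kN·m

R_A = 7877/125 kN, M_A = 2737/25 kN·m, R_B = 8373/125 kN, M_B = -8249/75 kN·m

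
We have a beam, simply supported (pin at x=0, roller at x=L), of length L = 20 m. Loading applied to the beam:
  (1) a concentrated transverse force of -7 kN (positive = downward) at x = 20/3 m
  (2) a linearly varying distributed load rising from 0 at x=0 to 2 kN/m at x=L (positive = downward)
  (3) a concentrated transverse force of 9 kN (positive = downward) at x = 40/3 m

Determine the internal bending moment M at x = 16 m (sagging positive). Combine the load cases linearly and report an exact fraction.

M(16) = 796/15 kN·m

Load 1 — point force P=-7 kN at a=20/3 m (b=L-a=40/3):
  M_1 = Pa(L-x)/L  [x>a] = (-7)·(20/3)·(20-16)/20 = -28/3 kN·m
Load 2 — triangular load w₀=2 kN/m (0→w₀ over full span):
  M_2 = w₀Lx/6 - w₀x³/(6L) = 2·20·16/6 - 2·16³/(6·20) = 192/5 kN·m
Load 3 — point force P=9 kN at a=40/3 m (b=L-a=20/3):
  M_3 = Pa(L-x)/L  [x>a] = 9·(40/3)·(20-16)/20 = 24 kN·m
Superposition: M = Σ M_i = 796/15 kN·m ≈ 53.066667 kN·m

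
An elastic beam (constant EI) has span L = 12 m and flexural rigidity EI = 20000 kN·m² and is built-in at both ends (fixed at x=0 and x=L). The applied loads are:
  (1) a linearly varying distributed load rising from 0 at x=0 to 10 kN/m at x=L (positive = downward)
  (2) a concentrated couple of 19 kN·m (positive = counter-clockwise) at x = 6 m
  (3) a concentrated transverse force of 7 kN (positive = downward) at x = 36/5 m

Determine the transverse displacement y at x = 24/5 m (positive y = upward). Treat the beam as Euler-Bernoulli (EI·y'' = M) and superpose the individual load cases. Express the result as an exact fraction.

Load 1 — triangular load w₀=10 kN/m (0→w₀ over full span):
  y_1 = -w₀x²(L-x)²(x+2L)/(120LEI) = -10·(24/5)²·(12-(24/5))²·((24/5)+2·12)/(120·12·20000) = -23328/1953125 m
Load 2 — applied couple M₀=19 kN·m at a=6 m (b=L-a=6):
  y_2 = (R_Ax³/6 - M_Ax²/2)/EI  [x≤a] with R_A=19/8, M_A=19/4 = ((19/8)·(24/5)³/6 - (19/4)·(24/5)²/2)/20000 = -171/312500 m
Load 3 — point force P=7 kN at a=36/5 m (b=L-a=24/5):
  y_3 = -Pb²x²(3aL-(3a+b)x)/(6L³EI)  [x≤a] = -7·(24/5)²·(24/5)²·(3·(36/5)·12-(3·(36/5)+(24/5))·(24/5))/(6·12³·20000) = -23184/9765625 m
Superposition: y = Σ y_i = -580671/39062500 m ≈ -0.014865 m

y(24/5) = -580671/39062500 m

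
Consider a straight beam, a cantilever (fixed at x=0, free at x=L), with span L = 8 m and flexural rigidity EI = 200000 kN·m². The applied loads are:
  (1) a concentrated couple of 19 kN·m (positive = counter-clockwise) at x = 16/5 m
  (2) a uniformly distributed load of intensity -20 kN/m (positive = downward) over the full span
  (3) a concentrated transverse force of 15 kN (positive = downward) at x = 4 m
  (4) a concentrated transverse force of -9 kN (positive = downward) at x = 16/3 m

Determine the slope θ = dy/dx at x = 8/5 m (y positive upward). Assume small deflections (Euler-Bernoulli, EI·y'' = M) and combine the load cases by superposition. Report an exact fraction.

Load 1 — applied couple M₀=19 kN·m at a=16/5 m (b=L-a=24/5):
  θ_1 = M₀x/EI  [x≤a] = 19·(8/5)/200000 = 19/125000 rad
Load 2 — uniform load w=-20 kN/m over full span:
  θ_2 = -wx(x²-3Lx+3L²)/(6EI) = -(-20)·(8/5)·((8/5)²-3·8·(8/5)+3·8²)/(6·200000) = 976/234375 rad
Load 3 — point force P=15 kN at a=4 m (b=L-a=4):
  θ_3 = -Px(2a-x)/(2EI)  [x≤a] = -15·(8/5)·(2·4-(8/5))/(2·200000) = -6/15625 rad
Load 4 — point force P=-9 kN at a=16/3 m (b=L-a=8/3):
  θ_4 = -Px(2a-x)/(2EI)  [x≤a] = -(-9)·(8/5)·(2·(16/3)-(8/5))/(2·200000) = 51/156250 rad
Superposition: θ = Σ θ_i = 1597/375000 rad ≈ 0.004259 rad

θ(8/5) = 1597/375000 rad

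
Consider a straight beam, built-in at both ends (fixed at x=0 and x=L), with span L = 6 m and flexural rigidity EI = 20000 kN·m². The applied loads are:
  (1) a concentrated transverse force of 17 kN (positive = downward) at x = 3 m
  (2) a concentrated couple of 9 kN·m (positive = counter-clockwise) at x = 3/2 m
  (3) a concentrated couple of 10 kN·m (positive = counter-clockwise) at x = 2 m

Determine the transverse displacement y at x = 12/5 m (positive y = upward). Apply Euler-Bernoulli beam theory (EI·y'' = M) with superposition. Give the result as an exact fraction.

y(12/5) = -7713/20000000 m

Load 1 — point force P=17 kN at a=3 m (b=L-a=3):
  y_1 = -Pb²x²(3aL-(3a+b)x)/(6L³EI)  [x≤a] = -17·3²·(12/5)²·(3·3·6-(3·3+3)·(12/5))/(6·6³·20000) = -1071/1250000 m
Load 2 — applied couple M₀=9 kN·m at a=3/2 m (b=L-a=9/2):
  y_2 = (R_Ax³/6 - M_Ax²/2 - M₀(x-a)²/2)/EI  [x>a] with R_A=27/16, M_A=-27/16 = ((27/16)·(12/5)³/6 - (-27/16)·(12/5)²/2 - 9·((12/5)-(3/2))²/2)/20000 = 5103/20000000 m
Load 3 — applied couple M₀=10 kN·m at a=2 m (b=L-a=4):
  y_3 = (R_Ax³/6 - M_Ax²/2 - M₀(x-a)²/2)/EI  [x>a] with R_A=20/9, M_A=0 = ((20/9)·(12/5)³/6 - 0·(12/5)²/2 - 10·((12/5)-2)²/2)/20000 = 27/125000 m
Superposition: y = Σ y_i = -7713/20000000 m ≈ -0.000386 m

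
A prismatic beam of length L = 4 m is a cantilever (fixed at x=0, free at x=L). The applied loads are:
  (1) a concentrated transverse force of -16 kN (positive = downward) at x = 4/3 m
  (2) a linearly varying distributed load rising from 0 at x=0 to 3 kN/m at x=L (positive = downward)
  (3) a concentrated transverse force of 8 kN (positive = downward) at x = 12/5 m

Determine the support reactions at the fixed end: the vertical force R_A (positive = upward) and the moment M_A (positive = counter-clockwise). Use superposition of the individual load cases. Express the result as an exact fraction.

Load 1 — point force P=-16 kN at a=4/3 m (b=L-a=8/3):
  R_A = P = (-16) = -16 kN
  M_A = Pa = (-16)·(4/3) = -64/3 kN·m
Load 2 — triangular load w₀=3 kN/m (0→w₀ over full span):
  R_A = w₀L/2 = 3·4/2 = 6 kN
  M_A = w₀L²/3 = 3·4²/3 = 16 kN·m
Load 3 — point force P=8 kN at a=12/5 m (b=L-a=8/5):
  R_A = P = 8 kN
  M_A = Pa = 8·(12/5) = 96/5 kN·m
Superposition: R_A = -2 kN, M_A = 208/15 kN·m

R_A = -2 kN, M_A = 208/15 kN·m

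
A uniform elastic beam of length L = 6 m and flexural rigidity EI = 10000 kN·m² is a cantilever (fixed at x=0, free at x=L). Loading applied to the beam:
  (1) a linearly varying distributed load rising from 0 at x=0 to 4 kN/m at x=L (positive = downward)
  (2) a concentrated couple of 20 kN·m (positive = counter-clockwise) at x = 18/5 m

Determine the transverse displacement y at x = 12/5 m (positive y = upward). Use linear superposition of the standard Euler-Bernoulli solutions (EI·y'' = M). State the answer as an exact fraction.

y(12/5) = -52182/9765625 m

Load 1 — triangular load w₀=4 kN/m (0→w₀ over full span):
  y_1 = (w₀Lx³/12-w₀L²x²/6-w₀x⁵/(120L))/EI = (4·6·(12/5)³/12-4·6²·(12/5)²/6-4·(12/5)⁵/(120·6))/10000 = -108432/9765625 m
Load 2 — applied couple M₀=20 kN·m at a=18/5 m (b=L-a=12/5):
  y_2 = M₀x²/(2EI)  [x≤a] = 20·(12/5)²/(2·10000) = 18/3125 m
Superposition: y = Σ y_i = -52182/9765625 m ≈ -0.005343 m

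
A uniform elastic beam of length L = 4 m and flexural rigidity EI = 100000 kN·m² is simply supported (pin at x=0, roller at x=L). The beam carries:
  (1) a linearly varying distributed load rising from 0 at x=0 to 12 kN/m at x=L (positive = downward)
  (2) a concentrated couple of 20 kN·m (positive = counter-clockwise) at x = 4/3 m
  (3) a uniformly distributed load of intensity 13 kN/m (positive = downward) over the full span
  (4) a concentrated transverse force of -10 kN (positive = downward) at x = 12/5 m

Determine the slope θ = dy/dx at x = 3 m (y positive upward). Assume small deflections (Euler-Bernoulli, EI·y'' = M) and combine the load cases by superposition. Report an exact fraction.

Load 1 — triangular load w₀=12 kN/m (0→w₀ over full span):
  θ_1 = -w₀(7L⁴-30L²x²+15x⁴)/(360LEI) = -12·(7·4⁴-30·4²·3²+15·3⁴)/(360·4·100000) = 1313/12000000 rad
Load 2 — applied couple M₀=20 kN·m at a=4/3 m (b=L-a=8/3):
  θ_2 = (M₀x²/(2L)-M₀(x-a)+C₁)/EI  [x>a] with C₁=M₀(3b²-L²)/(6L)=40/9 = (20·3²/(2·4)-20·(3-(4/3))+(40/9))/100000 = -23/360000 rad
Load 3 — uniform load w=13 kN/m over full span:
  θ_3 = -w(L³-6Lx²+4x³)/(24EI) = -13·(4³-6·4·3²+4·3³)/(24·100000) = 143/600000 rad
Load 4 — point force P=-10 kN at a=12/5 m (b=L-a=8/5):
  θ_4 = -Pa(2L²-6Lx+3x²+a²)/(6LEI)  [x>a] = -(-10)·(12/5)·(2·4²-6·4·3+3·3²+(12/5)²)/(6·4·100000) = -181/2500000 rad
Superposition: θ = Σ θ_i = 38063/180000000 rad ≈ 0.000211 rad

θ(3) = 38063/180000000 rad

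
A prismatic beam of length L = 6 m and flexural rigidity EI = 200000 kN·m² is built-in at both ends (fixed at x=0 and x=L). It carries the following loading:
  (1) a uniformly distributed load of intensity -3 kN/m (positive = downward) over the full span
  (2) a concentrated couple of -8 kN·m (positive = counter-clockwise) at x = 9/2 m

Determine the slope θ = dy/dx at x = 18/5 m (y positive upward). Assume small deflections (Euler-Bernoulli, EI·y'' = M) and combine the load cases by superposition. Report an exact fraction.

θ(18/5) = -207/12500000 rad

Load 1 — uniform load w=-3 kN/m over full span:
  θ_1 = -wx(L-x)(L-2x)/(12EI) = -(-3)·(18/5)·(6-(18/5))·(6-2·(18/5))/(12·200000) = -81/6250000 rad
Load 2 — applied couple M₀=-8 kN·m at a=9/2 m (b=L-a=3/2):
  θ_2 = (R_Ax²/2 - M_Ax)/EI  [x≤a] with R_A=-3/2, M_A=-5/2 = ((-3/2)·(18/5)²/2 - (-5/2)·(18/5))/200000 = -9/2500000 rad
Superposition: θ = Σ θ_i = -207/12500000 rad ≈ -0.000017 rad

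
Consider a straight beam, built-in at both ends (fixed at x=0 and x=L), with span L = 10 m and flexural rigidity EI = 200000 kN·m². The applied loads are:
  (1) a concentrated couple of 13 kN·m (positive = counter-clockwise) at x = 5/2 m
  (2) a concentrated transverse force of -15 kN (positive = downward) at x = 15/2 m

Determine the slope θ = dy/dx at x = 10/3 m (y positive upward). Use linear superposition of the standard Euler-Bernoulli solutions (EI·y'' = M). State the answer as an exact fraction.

θ(10/3) = 19/240000 rad

Load 1 — applied couple M₀=13 kN·m at a=5/2 m (b=L-a=15/2):
  θ_1 = (R_Ax²/2 - M_Ax - M₀(x-a))/EI  [x>a] with R_A=117/80, M_A=-39/16 = ((117/80)·(10/3)²/2 - (-39/16)·(10/3) - 13·((10/3)-(5/2)))/200000 = 13/480000 rad
Load 2 — point force P=-15 kN at a=15/2 m (b=L-a=5/2):
  θ_2 = -Pb²x(2aL-(3a+b)x)/(2L³EI)  [x≤a] = -(-15)·(5/2)²·(10/3)·(2·(15/2)·10-(3·(15/2)+(5/2))·(10/3))/(2·10³·200000) = 1/19200 rad
Superposition: θ = Σ θ_i = 19/240000 rad ≈ 0.000079 rad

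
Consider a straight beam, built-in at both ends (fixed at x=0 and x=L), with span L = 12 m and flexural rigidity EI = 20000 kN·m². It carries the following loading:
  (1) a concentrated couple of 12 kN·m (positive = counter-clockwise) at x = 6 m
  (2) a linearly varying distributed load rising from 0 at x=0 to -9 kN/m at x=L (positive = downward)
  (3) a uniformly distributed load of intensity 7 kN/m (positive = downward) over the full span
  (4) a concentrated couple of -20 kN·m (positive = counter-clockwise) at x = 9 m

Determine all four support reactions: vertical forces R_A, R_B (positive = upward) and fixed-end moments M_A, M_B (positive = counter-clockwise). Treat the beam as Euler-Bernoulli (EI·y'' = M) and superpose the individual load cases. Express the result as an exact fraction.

Load 1 — applied couple M₀=12 kN·m at a=6 m (b=L-a=6):
  R_A = 6M₀ab/L³ = 6·12·6·6/12³ = 3/2 kN
  M_A = M₀b(2a-b)/L² = 12·6·(2·6-6)/12² = 3 kN·m
  R_B = -6M₀ab/L³ = -6·12·6·6/12³ = -3/2 kN
  M_B = M₀a(2b-a)/L² = 12·6·(2·6-6)/12² = 3 kN·m
Load 2 — triangular load w₀=-9 kN/m (0→w₀ over full span):
  R_A = 3w₀L/20 = 3·(-9)·12/20 = -81/5 kN
  M_A = w₀L²/30 = (-9)·12²/30 = -216/5 kN·m
  R_B = 7w₀L/20 = 7·(-9)·12/20 = -189/5 kN
  M_B = -w₀L²/20 = -(-9)·12²/20 = 324/5 kN·m
Load 3 — uniform load w=7 kN/m over full span:
  R_A = wL/2 = 7·12/2 = 42 kN
  M_A = wL²/12 = 7·12²/12 = 84 kN·m
  R_B = wL/2 = 7·12/2 = 42 kN
  M_B = -wL²/12 = -7·12²/12 = -84 kN·m
Load 4 — applied couple M₀=-20 kN·m at a=9 m (b=L-a=3):
  R_A = 6M₀ab/L³ = 6·(-20)·9·3/12³ = -15/8 kN
  M_A = M₀b(2a-b)/L² = (-20)·3·(2·9-3)/12² = -25/4 kN·m
  R_B = -6M₀ab/L³ = -6·(-20)·9·3/12³ = 15/8 kN
  M_B = M₀a(2b-a)/L² = (-20)·9·(2·3-9)/12² = 15/4 kN·m
Superposition: R_A = 1017/40 kN, M_A = 751/20 kN·m, R_B = 183/40 kN, M_B = -249/20 kN·m

R_A = 1017/40 kN, M_A = 751/20 kN·m, R_B = 183/40 kN, M_B = -249/20 kN·m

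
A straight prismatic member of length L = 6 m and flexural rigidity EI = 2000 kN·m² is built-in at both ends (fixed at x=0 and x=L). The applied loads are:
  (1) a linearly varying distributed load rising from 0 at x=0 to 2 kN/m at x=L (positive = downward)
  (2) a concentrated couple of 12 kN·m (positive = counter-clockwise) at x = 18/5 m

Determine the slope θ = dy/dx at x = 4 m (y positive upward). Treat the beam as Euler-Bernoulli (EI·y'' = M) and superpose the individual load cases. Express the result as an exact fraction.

θ(4) = 58/28125 rad

Load 1 — triangular load w₀=2 kN/m (0→w₀ over full span):
  θ_1 = -w₀(2x(L-x)(L-2x)(x+2L)+x²(L-x)²)/(120LEI) = -2·(2·4·(6-4)·(6-2·4)·(4+2·6)+4²·(6-4)²)/(120·6·2000) = 7/11250 rad
Load 2 — applied couple M₀=12 kN·m at a=18/5 m (b=L-a=12/5):
  θ_2 = (R_Ax²/2 - M_Ax - M₀(x-a))/EI  [x>a] with R_A=72/25, M_A=96/25 = ((72/25)·4²/2 - (96/25)·4 - 12·(4-(18/5)))/2000 = 9/6250 rad
Superposition: θ = Σ θ_i = 58/28125 rad ≈ 0.002062 rad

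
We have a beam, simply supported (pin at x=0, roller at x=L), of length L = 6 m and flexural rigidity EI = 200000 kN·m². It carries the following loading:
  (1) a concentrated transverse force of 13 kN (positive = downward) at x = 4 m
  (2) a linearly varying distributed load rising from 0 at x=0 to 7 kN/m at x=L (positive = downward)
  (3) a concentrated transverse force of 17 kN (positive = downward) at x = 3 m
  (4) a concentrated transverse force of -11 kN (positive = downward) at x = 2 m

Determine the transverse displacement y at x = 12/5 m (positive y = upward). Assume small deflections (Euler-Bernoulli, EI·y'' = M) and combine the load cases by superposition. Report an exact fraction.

y(12/5) = -6141413/9375000000 m

Load 1 — point force P=13 kN at a=4 m (b=L-a=2):
  y_1 = -Pbx(L²-b²-x²)/(6LEI)  [x≤a] = -13·2·(12/5)·(6²-2²-(12/5)²)/(6·6·200000) = -533/2343750 m
Load 2 — triangular load w₀=7 kN/m (0→w₀ over full span):
  y_2 = -w₀x(7L⁴-10L²x²+3x⁴)/(360LEI) = -7·(12/5)·(7·6⁴-10·6²·(12/5)²+3·(12/5)⁴)/(360·6·200000) = -215649/781250000 m
Load 3 — point force P=17 kN at a=3 m (b=L-a=3):
  y_3 = -Pbx(L²-b²-x²)/(6LEI)  [x≤a] = -17·3·(12/5)·(6²-3²-(12/5)²)/(6·6·200000) = -9027/25000000 m
Load 4 — point force P=-11 kN at a=2 m (b=L-a=4):
  y_4 = -Pa(L-x)(2Lx-a²-x²)/(6LEI)  [x>a] = -(-11)·2·(6-(12/5))·(2·6·(12/5)-2²-(12/5)²)/(6·6·200000) = 1309/6250000 m
Superposition: y = Σ y_i = -6141413/9375000000 m ≈ -0.000655 m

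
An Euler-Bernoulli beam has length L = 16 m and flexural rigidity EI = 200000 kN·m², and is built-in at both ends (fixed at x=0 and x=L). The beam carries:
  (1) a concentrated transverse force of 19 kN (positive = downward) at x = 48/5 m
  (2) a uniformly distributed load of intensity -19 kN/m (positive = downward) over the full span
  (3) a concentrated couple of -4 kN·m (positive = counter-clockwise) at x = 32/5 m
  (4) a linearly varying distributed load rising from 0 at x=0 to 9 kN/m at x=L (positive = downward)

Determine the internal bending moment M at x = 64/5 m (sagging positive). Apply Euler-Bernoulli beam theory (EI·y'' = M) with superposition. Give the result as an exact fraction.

Load 1 — point force P=19 kN at a=48/5 m (b=L-a=32/5):
  M_1 = Pa²(a+3b)(L-x)/L³ - Pa²b/L²  [x>a] = 19·(48/5)²·((48/5)+3·(32/5))·(16-(64/5))/16³ - 19·(48/5)²·(32/5)/16² = -2736/625 kN·m
Load 2 — uniform load w=-19 kN/m over full span:
  M_2 = wLx/2 - wL²/12 - wx²/2 = (-19)·16·(64/5)/2 - (-19)·16²/12 - (-19)·(64/5)²/2 = 1216/75 kN·m
Load 3 — applied couple M₀=-4 kN·m at a=32/5 m (b=L-a=48/5):
  M_3 = R_Ax - M_A - M₀  [x>a] with R_A=-9/25, M_A=-12/25 = (-9/25)·(64/5) - (-12/25) - (-4) = -16/125 kN·m
Load 4 — triangular load w₀=9 kN/m (0→w₀ over full span):
  M_4 = 3w₀Lx/20 - w₀L²/30 - w₀x³/(6L) = 3·9·16·(64/5)/20 - 9·16²/30 - 9·(64/5)³/(6·16) = 384/125 kN·m
Superposition: M = Σ M_i = 27712/1875 kN·m ≈ 14.779733 kN·m

M(64/5) = 27712/1875 kN·m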